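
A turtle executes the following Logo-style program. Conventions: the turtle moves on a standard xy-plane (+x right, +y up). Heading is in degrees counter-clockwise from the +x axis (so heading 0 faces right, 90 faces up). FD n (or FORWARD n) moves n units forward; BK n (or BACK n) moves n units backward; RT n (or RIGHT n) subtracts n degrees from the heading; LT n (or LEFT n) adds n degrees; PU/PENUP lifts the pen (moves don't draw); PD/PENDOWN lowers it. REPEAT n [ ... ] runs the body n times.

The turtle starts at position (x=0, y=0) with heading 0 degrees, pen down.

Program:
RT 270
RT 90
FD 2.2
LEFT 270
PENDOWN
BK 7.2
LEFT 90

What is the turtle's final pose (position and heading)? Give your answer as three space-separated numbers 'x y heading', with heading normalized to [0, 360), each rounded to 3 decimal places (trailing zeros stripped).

Executing turtle program step by step:
Start: pos=(0,0), heading=0, pen down
RT 270: heading 0 -> 90
RT 90: heading 90 -> 0
FD 2.2: (0,0) -> (2.2,0) [heading=0, draw]
LT 270: heading 0 -> 270
PD: pen down
BK 7.2: (2.2,0) -> (2.2,7.2) [heading=270, draw]
LT 90: heading 270 -> 0
Final: pos=(2.2,7.2), heading=0, 2 segment(s) drawn

Answer: 2.2 7.2 0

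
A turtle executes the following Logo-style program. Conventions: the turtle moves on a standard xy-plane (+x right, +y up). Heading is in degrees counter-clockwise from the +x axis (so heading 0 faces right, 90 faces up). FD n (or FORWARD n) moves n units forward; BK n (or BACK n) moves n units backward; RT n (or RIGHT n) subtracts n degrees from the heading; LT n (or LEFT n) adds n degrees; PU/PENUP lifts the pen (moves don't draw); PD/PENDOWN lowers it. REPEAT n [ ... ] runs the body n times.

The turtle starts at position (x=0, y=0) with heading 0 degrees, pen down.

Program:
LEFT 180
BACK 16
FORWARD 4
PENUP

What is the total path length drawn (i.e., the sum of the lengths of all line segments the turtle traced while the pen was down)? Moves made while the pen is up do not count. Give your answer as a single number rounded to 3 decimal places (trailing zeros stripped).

Executing turtle program step by step:
Start: pos=(0,0), heading=0, pen down
LT 180: heading 0 -> 180
BK 16: (0,0) -> (16,0) [heading=180, draw]
FD 4: (16,0) -> (12,0) [heading=180, draw]
PU: pen up
Final: pos=(12,0), heading=180, 2 segment(s) drawn

Segment lengths:
  seg 1: (0,0) -> (16,0), length = 16
  seg 2: (16,0) -> (12,0), length = 4
Total = 20

Answer: 20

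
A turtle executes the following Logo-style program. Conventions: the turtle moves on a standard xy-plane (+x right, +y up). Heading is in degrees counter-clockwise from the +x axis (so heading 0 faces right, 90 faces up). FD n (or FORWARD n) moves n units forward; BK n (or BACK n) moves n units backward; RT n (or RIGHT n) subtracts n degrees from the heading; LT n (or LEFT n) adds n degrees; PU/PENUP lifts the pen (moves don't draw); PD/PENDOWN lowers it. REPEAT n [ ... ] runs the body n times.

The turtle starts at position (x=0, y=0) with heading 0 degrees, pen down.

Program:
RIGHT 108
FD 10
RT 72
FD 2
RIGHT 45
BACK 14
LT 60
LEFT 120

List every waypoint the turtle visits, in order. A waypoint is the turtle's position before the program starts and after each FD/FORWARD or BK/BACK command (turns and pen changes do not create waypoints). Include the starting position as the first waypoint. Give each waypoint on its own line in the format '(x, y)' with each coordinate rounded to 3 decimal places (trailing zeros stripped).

Executing turtle program step by step:
Start: pos=(0,0), heading=0, pen down
RT 108: heading 0 -> 252
FD 10: (0,0) -> (-3.09,-9.511) [heading=252, draw]
RT 72: heading 252 -> 180
FD 2: (-3.09,-9.511) -> (-5.09,-9.511) [heading=180, draw]
RT 45: heading 180 -> 135
BK 14: (-5.09,-9.511) -> (4.809,-19.41) [heading=135, draw]
LT 60: heading 135 -> 195
LT 120: heading 195 -> 315
Final: pos=(4.809,-19.41), heading=315, 3 segment(s) drawn
Waypoints (4 total):
(0, 0)
(-3.09, -9.511)
(-5.09, -9.511)
(4.809, -19.41)

Answer: (0, 0)
(-3.09, -9.511)
(-5.09, -9.511)
(4.809, -19.41)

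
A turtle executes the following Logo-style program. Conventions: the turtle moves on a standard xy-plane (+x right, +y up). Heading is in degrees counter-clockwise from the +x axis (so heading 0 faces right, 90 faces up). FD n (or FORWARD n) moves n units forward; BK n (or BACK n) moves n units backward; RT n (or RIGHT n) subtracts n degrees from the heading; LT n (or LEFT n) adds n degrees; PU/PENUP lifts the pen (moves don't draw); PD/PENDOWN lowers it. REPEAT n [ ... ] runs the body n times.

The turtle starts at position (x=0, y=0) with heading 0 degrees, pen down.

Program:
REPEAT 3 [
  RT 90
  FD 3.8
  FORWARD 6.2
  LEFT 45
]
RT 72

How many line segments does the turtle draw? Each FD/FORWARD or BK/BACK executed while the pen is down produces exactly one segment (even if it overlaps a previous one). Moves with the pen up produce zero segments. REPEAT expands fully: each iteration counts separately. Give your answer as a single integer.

Executing turtle program step by step:
Start: pos=(0,0), heading=0, pen down
REPEAT 3 [
  -- iteration 1/3 --
  RT 90: heading 0 -> 270
  FD 3.8: (0,0) -> (0,-3.8) [heading=270, draw]
  FD 6.2: (0,-3.8) -> (0,-10) [heading=270, draw]
  LT 45: heading 270 -> 315
  -- iteration 2/3 --
  RT 90: heading 315 -> 225
  FD 3.8: (0,-10) -> (-2.687,-12.687) [heading=225, draw]
  FD 6.2: (-2.687,-12.687) -> (-7.071,-17.071) [heading=225, draw]
  LT 45: heading 225 -> 270
  -- iteration 3/3 --
  RT 90: heading 270 -> 180
  FD 3.8: (-7.071,-17.071) -> (-10.871,-17.071) [heading=180, draw]
  FD 6.2: (-10.871,-17.071) -> (-17.071,-17.071) [heading=180, draw]
  LT 45: heading 180 -> 225
]
RT 72: heading 225 -> 153
Final: pos=(-17.071,-17.071), heading=153, 6 segment(s) drawn
Segments drawn: 6

Answer: 6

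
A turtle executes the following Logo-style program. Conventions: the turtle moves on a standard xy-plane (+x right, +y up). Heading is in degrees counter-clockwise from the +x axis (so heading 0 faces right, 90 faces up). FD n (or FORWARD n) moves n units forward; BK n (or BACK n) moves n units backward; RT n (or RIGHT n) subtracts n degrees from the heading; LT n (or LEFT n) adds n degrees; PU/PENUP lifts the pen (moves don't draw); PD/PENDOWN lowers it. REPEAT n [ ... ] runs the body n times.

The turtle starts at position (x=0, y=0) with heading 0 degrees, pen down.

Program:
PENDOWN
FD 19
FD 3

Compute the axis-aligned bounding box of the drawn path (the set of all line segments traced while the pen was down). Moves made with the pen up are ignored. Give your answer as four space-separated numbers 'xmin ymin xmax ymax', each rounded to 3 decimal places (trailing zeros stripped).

Executing turtle program step by step:
Start: pos=(0,0), heading=0, pen down
PD: pen down
FD 19: (0,0) -> (19,0) [heading=0, draw]
FD 3: (19,0) -> (22,0) [heading=0, draw]
Final: pos=(22,0), heading=0, 2 segment(s) drawn

Segment endpoints: x in {0, 19, 22}, y in {0}
xmin=0, ymin=0, xmax=22, ymax=0

Answer: 0 0 22 0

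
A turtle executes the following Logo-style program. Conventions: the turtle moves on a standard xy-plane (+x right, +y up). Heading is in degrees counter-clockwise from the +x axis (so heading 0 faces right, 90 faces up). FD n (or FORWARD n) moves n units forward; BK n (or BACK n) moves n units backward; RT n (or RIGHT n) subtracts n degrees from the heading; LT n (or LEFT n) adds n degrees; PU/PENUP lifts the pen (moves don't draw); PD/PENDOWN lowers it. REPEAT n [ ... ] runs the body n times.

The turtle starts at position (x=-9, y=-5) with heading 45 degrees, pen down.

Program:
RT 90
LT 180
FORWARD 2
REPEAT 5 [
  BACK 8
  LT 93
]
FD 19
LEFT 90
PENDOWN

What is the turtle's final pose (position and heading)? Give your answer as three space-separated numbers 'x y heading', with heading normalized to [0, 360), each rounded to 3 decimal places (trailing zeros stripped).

Answer: -13.114 -25.547 330

Derivation:
Executing turtle program step by step:
Start: pos=(-9,-5), heading=45, pen down
RT 90: heading 45 -> 315
LT 180: heading 315 -> 135
FD 2: (-9,-5) -> (-10.414,-3.586) [heading=135, draw]
REPEAT 5 [
  -- iteration 1/5 --
  BK 8: (-10.414,-3.586) -> (-4.757,-9.243) [heading=135, draw]
  LT 93: heading 135 -> 228
  -- iteration 2/5 --
  BK 8: (-4.757,-9.243) -> (0.596,-3.297) [heading=228, draw]
  LT 93: heading 228 -> 321
  -- iteration 3/5 --
  BK 8: (0.596,-3.297) -> (-5.621,1.737) [heading=321, draw]
  LT 93: heading 321 -> 54
  -- iteration 4/5 --
  BK 8: (-5.621,1.737) -> (-10.324,-4.735) [heading=54, draw]
  LT 93: heading 54 -> 147
  -- iteration 5/5 --
  BK 8: (-10.324,-4.735) -> (-3.614,-9.092) [heading=147, draw]
  LT 93: heading 147 -> 240
]
FD 19: (-3.614,-9.092) -> (-13.114,-25.547) [heading=240, draw]
LT 90: heading 240 -> 330
PD: pen down
Final: pos=(-13.114,-25.547), heading=330, 7 segment(s) drawn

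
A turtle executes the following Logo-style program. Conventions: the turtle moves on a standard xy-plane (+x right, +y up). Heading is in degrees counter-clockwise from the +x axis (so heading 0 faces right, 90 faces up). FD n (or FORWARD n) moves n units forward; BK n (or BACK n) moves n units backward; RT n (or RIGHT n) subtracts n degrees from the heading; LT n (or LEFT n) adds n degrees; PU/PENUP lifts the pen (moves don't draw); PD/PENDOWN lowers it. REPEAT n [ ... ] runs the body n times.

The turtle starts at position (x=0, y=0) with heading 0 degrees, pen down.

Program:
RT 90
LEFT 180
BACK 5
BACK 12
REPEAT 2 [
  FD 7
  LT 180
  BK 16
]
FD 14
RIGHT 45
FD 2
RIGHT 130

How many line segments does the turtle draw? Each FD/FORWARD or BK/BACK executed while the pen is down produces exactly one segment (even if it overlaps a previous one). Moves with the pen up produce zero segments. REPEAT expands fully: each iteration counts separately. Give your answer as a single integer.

Executing turtle program step by step:
Start: pos=(0,0), heading=0, pen down
RT 90: heading 0 -> 270
LT 180: heading 270 -> 90
BK 5: (0,0) -> (0,-5) [heading=90, draw]
BK 12: (0,-5) -> (0,-17) [heading=90, draw]
REPEAT 2 [
  -- iteration 1/2 --
  FD 7: (0,-17) -> (0,-10) [heading=90, draw]
  LT 180: heading 90 -> 270
  BK 16: (0,-10) -> (0,6) [heading=270, draw]
  -- iteration 2/2 --
  FD 7: (0,6) -> (0,-1) [heading=270, draw]
  LT 180: heading 270 -> 90
  BK 16: (0,-1) -> (0,-17) [heading=90, draw]
]
FD 14: (0,-17) -> (0,-3) [heading=90, draw]
RT 45: heading 90 -> 45
FD 2: (0,-3) -> (1.414,-1.586) [heading=45, draw]
RT 130: heading 45 -> 275
Final: pos=(1.414,-1.586), heading=275, 8 segment(s) drawn
Segments drawn: 8

Answer: 8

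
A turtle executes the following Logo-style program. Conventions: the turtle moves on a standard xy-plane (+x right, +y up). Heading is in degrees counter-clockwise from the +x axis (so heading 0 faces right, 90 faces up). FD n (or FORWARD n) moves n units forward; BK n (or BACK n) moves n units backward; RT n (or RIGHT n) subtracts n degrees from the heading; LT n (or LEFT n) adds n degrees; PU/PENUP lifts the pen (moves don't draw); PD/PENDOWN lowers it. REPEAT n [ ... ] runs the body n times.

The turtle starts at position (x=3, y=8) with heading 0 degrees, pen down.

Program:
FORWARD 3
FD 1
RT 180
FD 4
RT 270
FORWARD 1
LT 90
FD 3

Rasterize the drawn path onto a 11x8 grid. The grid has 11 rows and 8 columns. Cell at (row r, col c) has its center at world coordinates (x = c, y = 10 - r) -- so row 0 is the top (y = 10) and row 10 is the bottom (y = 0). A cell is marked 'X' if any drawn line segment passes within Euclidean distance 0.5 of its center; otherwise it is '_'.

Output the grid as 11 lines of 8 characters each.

Segment 0: (3,8) -> (6,8)
Segment 1: (6,8) -> (7,8)
Segment 2: (7,8) -> (3,8)
Segment 3: (3,8) -> (3,7)
Segment 4: (3,7) -> (6,7)

Answer: ________
________
___XXXXX
___XXXX_
________
________
________
________
________
________
________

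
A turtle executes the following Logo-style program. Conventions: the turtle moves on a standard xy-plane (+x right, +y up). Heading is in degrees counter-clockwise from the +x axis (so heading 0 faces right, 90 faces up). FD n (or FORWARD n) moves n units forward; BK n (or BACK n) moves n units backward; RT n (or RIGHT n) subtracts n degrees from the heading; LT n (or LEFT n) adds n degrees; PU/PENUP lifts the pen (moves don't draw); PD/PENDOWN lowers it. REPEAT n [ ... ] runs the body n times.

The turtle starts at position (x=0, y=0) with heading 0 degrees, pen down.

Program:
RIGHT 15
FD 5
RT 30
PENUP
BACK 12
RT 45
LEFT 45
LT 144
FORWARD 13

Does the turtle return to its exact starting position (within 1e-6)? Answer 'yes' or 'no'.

Answer: no

Derivation:
Executing turtle program step by step:
Start: pos=(0,0), heading=0, pen down
RT 15: heading 0 -> 345
FD 5: (0,0) -> (4.83,-1.294) [heading=345, draw]
RT 30: heading 345 -> 315
PU: pen up
BK 12: (4.83,-1.294) -> (-3.656,7.191) [heading=315, move]
RT 45: heading 315 -> 270
LT 45: heading 270 -> 315
LT 144: heading 315 -> 99
FD 13: (-3.656,7.191) -> (-5.689,20.031) [heading=99, move]
Final: pos=(-5.689,20.031), heading=99, 1 segment(s) drawn

Start position: (0, 0)
Final position: (-5.689, 20.031)
Distance = 20.823; >= 1e-6 -> NOT closed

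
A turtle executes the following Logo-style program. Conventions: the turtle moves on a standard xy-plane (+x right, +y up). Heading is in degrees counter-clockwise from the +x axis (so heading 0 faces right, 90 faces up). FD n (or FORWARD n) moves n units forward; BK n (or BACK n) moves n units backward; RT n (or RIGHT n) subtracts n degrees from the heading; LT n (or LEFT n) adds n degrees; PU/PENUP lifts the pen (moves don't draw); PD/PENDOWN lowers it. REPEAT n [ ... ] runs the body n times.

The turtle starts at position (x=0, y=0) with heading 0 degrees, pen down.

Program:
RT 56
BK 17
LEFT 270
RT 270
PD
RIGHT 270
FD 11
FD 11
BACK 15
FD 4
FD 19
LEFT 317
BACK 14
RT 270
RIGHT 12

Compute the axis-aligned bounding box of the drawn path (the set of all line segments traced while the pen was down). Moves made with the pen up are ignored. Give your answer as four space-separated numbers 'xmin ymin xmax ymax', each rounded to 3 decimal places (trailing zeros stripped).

Executing turtle program step by step:
Start: pos=(0,0), heading=0, pen down
RT 56: heading 0 -> 304
BK 17: (0,0) -> (-9.506,14.094) [heading=304, draw]
LT 270: heading 304 -> 214
RT 270: heading 214 -> 304
PD: pen down
RT 270: heading 304 -> 34
FD 11: (-9.506,14.094) -> (-0.387,20.245) [heading=34, draw]
FD 11: (-0.387,20.245) -> (8.733,26.396) [heading=34, draw]
BK 15: (8.733,26.396) -> (-3.703,18.008) [heading=34, draw]
FD 4: (-3.703,18.008) -> (-0.387,20.245) [heading=34, draw]
FD 19: (-0.387,20.245) -> (15.365,30.869) [heading=34, draw]
LT 317: heading 34 -> 351
BK 14: (15.365,30.869) -> (1.537,33.06) [heading=351, draw]
RT 270: heading 351 -> 81
RT 12: heading 81 -> 69
Final: pos=(1.537,33.06), heading=69, 7 segment(s) drawn

Segment endpoints: x in {-9.506, -3.703, -0.387, -0.387, 0, 1.537, 8.733, 15.365}, y in {0, 14.094, 18.008, 20.245, 20.245, 26.396, 30.869, 33.06}
xmin=-9.506, ymin=0, xmax=15.365, ymax=33.06

Answer: -9.506 0 15.365 33.06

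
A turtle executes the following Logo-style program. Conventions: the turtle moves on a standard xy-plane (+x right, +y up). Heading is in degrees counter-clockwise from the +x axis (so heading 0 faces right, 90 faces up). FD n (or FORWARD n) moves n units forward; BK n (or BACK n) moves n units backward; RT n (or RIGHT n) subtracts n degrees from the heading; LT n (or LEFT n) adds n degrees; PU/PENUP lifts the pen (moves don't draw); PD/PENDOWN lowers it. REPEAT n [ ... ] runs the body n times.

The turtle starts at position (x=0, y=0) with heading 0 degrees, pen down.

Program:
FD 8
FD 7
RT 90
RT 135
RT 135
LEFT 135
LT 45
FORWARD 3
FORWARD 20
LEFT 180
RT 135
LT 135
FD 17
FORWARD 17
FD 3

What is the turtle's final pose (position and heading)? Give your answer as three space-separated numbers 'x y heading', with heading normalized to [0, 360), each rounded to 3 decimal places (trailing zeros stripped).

Executing turtle program step by step:
Start: pos=(0,0), heading=0, pen down
FD 8: (0,0) -> (8,0) [heading=0, draw]
FD 7: (8,0) -> (15,0) [heading=0, draw]
RT 90: heading 0 -> 270
RT 135: heading 270 -> 135
RT 135: heading 135 -> 0
LT 135: heading 0 -> 135
LT 45: heading 135 -> 180
FD 3: (15,0) -> (12,0) [heading=180, draw]
FD 20: (12,0) -> (-8,0) [heading=180, draw]
LT 180: heading 180 -> 0
RT 135: heading 0 -> 225
LT 135: heading 225 -> 0
FD 17: (-8,0) -> (9,0) [heading=0, draw]
FD 17: (9,0) -> (26,0) [heading=0, draw]
FD 3: (26,0) -> (29,0) [heading=0, draw]
Final: pos=(29,0), heading=0, 7 segment(s) drawn

Answer: 29 0 0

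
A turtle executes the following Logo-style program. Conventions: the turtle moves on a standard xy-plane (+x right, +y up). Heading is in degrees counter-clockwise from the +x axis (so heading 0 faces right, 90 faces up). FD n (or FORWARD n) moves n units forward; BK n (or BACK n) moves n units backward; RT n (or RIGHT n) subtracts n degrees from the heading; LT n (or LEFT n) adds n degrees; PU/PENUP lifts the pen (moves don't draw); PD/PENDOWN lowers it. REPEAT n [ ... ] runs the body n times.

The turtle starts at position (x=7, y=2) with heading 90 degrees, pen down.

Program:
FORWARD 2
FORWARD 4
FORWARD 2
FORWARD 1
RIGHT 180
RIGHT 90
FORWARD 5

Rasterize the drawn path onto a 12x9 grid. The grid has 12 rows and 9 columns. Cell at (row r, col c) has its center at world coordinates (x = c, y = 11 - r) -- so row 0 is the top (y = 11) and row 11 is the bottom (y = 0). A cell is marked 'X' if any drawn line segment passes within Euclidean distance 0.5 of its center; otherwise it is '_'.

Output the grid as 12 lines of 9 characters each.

Segment 0: (7,2) -> (7,4)
Segment 1: (7,4) -> (7,8)
Segment 2: (7,8) -> (7,10)
Segment 3: (7,10) -> (7,11)
Segment 4: (7,11) -> (2,11)

Answer: __XXXXXX_
_______X_
_______X_
_______X_
_______X_
_______X_
_______X_
_______X_
_______X_
_______X_
_________
_________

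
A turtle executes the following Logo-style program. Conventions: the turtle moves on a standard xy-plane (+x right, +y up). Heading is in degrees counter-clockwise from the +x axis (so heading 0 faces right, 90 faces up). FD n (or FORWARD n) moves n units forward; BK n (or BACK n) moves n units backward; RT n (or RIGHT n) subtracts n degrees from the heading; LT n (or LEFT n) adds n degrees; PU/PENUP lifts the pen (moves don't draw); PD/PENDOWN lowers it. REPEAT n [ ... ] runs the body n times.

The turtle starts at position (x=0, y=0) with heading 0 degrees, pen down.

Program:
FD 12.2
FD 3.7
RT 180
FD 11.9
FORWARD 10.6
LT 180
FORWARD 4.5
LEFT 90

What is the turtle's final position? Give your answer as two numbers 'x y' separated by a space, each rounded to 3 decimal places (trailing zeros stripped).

Executing turtle program step by step:
Start: pos=(0,0), heading=0, pen down
FD 12.2: (0,0) -> (12.2,0) [heading=0, draw]
FD 3.7: (12.2,0) -> (15.9,0) [heading=0, draw]
RT 180: heading 0 -> 180
FD 11.9: (15.9,0) -> (4,0) [heading=180, draw]
FD 10.6: (4,0) -> (-6.6,0) [heading=180, draw]
LT 180: heading 180 -> 0
FD 4.5: (-6.6,0) -> (-2.1,0) [heading=0, draw]
LT 90: heading 0 -> 90
Final: pos=(-2.1,0), heading=90, 5 segment(s) drawn

Answer: -2.1 0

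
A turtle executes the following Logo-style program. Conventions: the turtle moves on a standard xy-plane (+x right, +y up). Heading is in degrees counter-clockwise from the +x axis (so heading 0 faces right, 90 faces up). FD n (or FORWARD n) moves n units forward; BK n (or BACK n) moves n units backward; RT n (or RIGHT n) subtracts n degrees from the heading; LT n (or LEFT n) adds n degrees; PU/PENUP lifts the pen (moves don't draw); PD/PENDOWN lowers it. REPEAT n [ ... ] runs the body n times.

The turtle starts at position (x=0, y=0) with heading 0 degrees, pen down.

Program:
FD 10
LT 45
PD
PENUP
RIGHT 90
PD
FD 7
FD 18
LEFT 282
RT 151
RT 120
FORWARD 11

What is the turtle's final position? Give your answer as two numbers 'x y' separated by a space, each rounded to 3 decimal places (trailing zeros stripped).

Answer: 36.797 -23.829

Derivation:
Executing turtle program step by step:
Start: pos=(0,0), heading=0, pen down
FD 10: (0,0) -> (10,0) [heading=0, draw]
LT 45: heading 0 -> 45
PD: pen down
PU: pen up
RT 90: heading 45 -> 315
PD: pen down
FD 7: (10,0) -> (14.95,-4.95) [heading=315, draw]
FD 18: (14.95,-4.95) -> (27.678,-17.678) [heading=315, draw]
LT 282: heading 315 -> 237
RT 151: heading 237 -> 86
RT 120: heading 86 -> 326
FD 11: (27.678,-17.678) -> (36.797,-23.829) [heading=326, draw]
Final: pos=(36.797,-23.829), heading=326, 4 segment(s) drawn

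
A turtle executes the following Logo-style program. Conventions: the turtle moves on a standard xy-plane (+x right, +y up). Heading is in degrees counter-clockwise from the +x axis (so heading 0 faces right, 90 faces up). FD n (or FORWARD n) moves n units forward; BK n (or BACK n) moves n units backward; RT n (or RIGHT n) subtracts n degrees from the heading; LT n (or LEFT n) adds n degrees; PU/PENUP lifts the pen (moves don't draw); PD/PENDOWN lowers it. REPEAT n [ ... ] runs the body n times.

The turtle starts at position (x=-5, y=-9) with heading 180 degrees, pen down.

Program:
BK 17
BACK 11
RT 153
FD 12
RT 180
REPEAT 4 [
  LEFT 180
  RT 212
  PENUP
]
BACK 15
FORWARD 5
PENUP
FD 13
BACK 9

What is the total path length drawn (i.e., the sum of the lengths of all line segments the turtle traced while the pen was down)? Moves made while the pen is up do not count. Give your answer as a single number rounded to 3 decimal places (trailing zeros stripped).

Answer: 40

Derivation:
Executing turtle program step by step:
Start: pos=(-5,-9), heading=180, pen down
BK 17: (-5,-9) -> (12,-9) [heading=180, draw]
BK 11: (12,-9) -> (23,-9) [heading=180, draw]
RT 153: heading 180 -> 27
FD 12: (23,-9) -> (33.692,-3.552) [heading=27, draw]
RT 180: heading 27 -> 207
REPEAT 4 [
  -- iteration 1/4 --
  LT 180: heading 207 -> 27
  RT 212: heading 27 -> 175
  PU: pen up
  -- iteration 2/4 --
  LT 180: heading 175 -> 355
  RT 212: heading 355 -> 143
  PU: pen up
  -- iteration 3/4 --
  LT 180: heading 143 -> 323
  RT 212: heading 323 -> 111
  PU: pen up
  -- iteration 4/4 --
  LT 180: heading 111 -> 291
  RT 212: heading 291 -> 79
  PU: pen up
]
BK 15: (33.692,-3.552) -> (30.83,-18.277) [heading=79, move]
FD 5: (30.83,-18.277) -> (31.784,-13.368) [heading=79, move]
PU: pen up
FD 13: (31.784,-13.368) -> (34.265,-0.607) [heading=79, move]
BK 9: (34.265,-0.607) -> (32.547,-9.442) [heading=79, move]
Final: pos=(32.547,-9.442), heading=79, 3 segment(s) drawn

Segment lengths:
  seg 1: (-5,-9) -> (12,-9), length = 17
  seg 2: (12,-9) -> (23,-9), length = 11
  seg 3: (23,-9) -> (33.692,-3.552), length = 12
Total = 40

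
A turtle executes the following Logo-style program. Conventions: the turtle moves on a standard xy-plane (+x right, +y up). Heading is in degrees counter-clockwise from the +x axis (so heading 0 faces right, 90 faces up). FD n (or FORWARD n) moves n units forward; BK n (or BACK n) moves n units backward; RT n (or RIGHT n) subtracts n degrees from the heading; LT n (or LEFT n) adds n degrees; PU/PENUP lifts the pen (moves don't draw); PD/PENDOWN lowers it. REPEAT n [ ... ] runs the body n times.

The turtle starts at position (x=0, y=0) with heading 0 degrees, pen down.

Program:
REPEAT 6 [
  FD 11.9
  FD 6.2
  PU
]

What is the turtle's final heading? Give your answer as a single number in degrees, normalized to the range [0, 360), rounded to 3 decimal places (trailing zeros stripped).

Answer: 0

Derivation:
Executing turtle program step by step:
Start: pos=(0,0), heading=0, pen down
REPEAT 6 [
  -- iteration 1/6 --
  FD 11.9: (0,0) -> (11.9,0) [heading=0, draw]
  FD 6.2: (11.9,0) -> (18.1,0) [heading=0, draw]
  PU: pen up
  -- iteration 2/6 --
  FD 11.9: (18.1,0) -> (30,0) [heading=0, move]
  FD 6.2: (30,0) -> (36.2,0) [heading=0, move]
  PU: pen up
  -- iteration 3/6 --
  FD 11.9: (36.2,0) -> (48.1,0) [heading=0, move]
  FD 6.2: (48.1,0) -> (54.3,0) [heading=0, move]
  PU: pen up
  -- iteration 4/6 --
  FD 11.9: (54.3,0) -> (66.2,0) [heading=0, move]
  FD 6.2: (66.2,0) -> (72.4,0) [heading=0, move]
  PU: pen up
  -- iteration 5/6 --
  FD 11.9: (72.4,0) -> (84.3,0) [heading=0, move]
  FD 6.2: (84.3,0) -> (90.5,0) [heading=0, move]
  PU: pen up
  -- iteration 6/6 --
  FD 11.9: (90.5,0) -> (102.4,0) [heading=0, move]
  FD 6.2: (102.4,0) -> (108.6,0) [heading=0, move]
  PU: pen up
]
Final: pos=(108.6,0), heading=0, 2 segment(s) drawn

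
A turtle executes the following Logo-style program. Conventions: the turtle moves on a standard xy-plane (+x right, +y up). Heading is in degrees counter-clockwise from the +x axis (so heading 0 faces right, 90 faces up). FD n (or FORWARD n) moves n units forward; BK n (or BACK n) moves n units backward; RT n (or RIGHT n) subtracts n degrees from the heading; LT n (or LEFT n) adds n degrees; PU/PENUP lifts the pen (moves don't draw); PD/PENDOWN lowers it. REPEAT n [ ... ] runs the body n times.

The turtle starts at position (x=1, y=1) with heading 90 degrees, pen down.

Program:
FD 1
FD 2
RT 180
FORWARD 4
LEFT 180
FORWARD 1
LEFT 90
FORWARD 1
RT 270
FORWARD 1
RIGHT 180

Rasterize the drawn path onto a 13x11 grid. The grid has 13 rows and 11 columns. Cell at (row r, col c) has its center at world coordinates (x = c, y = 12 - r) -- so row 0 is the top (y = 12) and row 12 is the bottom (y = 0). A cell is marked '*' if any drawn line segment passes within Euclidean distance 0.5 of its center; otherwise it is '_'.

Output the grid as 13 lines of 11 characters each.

Answer: ___________
___________
___________
___________
___________
___________
___________
___________
_*_________
_*_________
_*_________
**_________
**_________

Derivation:
Segment 0: (1,1) -> (1,2)
Segment 1: (1,2) -> (1,4)
Segment 2: (1,4) -> (1,0)
Segment 3: (1,0) -> (1,1)
Segment 4: (1,1) -> (0,1)
Segment 5: (0,1) -> (0,0)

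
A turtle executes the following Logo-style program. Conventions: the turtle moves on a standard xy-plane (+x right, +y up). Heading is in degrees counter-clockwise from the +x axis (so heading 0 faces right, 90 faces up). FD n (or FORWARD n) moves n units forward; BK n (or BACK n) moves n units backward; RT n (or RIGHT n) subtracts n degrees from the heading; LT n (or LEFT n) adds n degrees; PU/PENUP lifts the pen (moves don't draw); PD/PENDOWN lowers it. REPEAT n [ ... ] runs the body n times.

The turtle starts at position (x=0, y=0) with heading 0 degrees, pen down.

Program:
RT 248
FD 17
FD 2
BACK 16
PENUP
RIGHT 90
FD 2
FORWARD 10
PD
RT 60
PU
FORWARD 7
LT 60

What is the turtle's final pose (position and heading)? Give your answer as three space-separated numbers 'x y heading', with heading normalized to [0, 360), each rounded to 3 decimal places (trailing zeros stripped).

Executing turtle program step by step:
Start: pos=(0,0), heading=0, pen down
RT 248: heading 0 -> 112
FD 17: (0,0) -> (-6.368,15.762) [heading=112, draw]
FD 2: (-6.368,15.762) -> (-7.118,17.616) [heading=112, draw]
BK 16: (-7.118,17.616) -> (-1.124,2.782) [heading=112, draw]
PU: pen up
RT 90: heading 112 -> 22
FD 2: (-1.124,2.782) -> (0.731,3.531) [heading=22, move]
FD 10: (0.731,3.531) -> (10.002,7.277) [heading=22, move]
PD: pen down
RT 60: heading 22 -> 322
PU: pen up
FD 7: (10.002,7.277) -> (15.518,2.967) [heading=322, move]
LT 60: heading 322 -> 22
Final: pos=(15.518,2.967), heading=22, 3 segment(s) drawn

Answer: 15.518 2.967 22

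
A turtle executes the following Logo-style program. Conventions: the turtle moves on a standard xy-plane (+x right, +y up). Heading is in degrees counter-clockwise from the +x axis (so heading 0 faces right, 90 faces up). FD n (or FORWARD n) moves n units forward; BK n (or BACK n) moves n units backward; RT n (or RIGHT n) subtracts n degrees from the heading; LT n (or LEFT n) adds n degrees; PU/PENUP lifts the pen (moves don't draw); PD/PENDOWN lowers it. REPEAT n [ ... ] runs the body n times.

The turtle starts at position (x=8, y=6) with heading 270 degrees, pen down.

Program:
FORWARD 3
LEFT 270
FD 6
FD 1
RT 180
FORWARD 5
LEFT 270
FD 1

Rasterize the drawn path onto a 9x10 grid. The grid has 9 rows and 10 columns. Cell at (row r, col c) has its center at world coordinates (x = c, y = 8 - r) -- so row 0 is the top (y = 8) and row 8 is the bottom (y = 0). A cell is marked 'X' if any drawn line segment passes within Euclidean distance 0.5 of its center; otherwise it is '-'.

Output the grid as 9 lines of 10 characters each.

Segment 0: (8,6) -> (8,3)
Segment 1: (8,3) -> (2,3)
Segment 2: (2,3) -> (1,3)
Segment 3: (1,3) -> (6,3)
Segment 4: (6,3) -> (6,2)

Answer: ----------
----------
--------X-
--------X-
--------X-
-XXXXXXXX-
------X---
----------
----------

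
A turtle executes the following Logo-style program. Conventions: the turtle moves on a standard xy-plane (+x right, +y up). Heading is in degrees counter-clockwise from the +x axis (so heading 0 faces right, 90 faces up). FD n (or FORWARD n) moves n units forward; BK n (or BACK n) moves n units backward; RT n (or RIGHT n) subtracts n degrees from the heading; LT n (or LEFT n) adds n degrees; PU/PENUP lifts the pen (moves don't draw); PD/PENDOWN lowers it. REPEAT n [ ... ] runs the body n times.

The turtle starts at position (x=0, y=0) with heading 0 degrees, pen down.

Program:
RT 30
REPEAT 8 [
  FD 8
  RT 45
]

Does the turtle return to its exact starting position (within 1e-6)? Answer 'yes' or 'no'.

Executing turtle program step by step:
Start: pos=(0,0), heading=0, pen down
RT 30: heading 0 -> 330
REPEAT 8 [
  -- iteration 1/8 --
  FD 8: (0,0) -> (6.928,-4) [heading=330, draw]
  RT 45: heading 330 -> 285
  -- iteration 2/8 --
  FD 8: (6.928,-4) -> (8.999,-11.727) [heading=285, draw]
  RT 45: heading 285 -> 240
  -- iteration 3/8 --
  FD 8: (8.999,-11.727) -> (4.999,-18.656) [heading=240, draw]
  RT 45: heading 240 -> 195
  -- iteration 4/8 --
  FD 8: (4.999,-18.656) -> (-2.729,-20.726) [heading=195, draw]
  RT 45: heading 195 -> 150
  -- iteration 5/8 --
  FD 8: (-2.729,-20.726) -> (-9.657,-16.726) [heading=150, draw]
  RT 45: heading 150 -> 105
  -- iteration 6/8 --
  FD 8: (-9.657,-16.726) -> (-11.727,-8.999) [heading=105, draw]
  RT 45: heading 105 -> 60
  -- iteration 7/8 --
  FD 8: (-11.727,-8.999) -> (-7.727,-2.071) [heading=60, draw]
  RT 45: heading 60 -> 15
  -- iteration 8/8 --
  FD 8: (-7.727,-2.071) -> (0,0) [heading=15, draw]
  RT 45: heading 15 -> 330
]
Final: pos=(0,0), heading=330, 8 segment(s) drawn

Start position: (0, 0)
Final position: (0, 0)
Distance = 0; < 1e-6 -> CLOSED

Answer: yes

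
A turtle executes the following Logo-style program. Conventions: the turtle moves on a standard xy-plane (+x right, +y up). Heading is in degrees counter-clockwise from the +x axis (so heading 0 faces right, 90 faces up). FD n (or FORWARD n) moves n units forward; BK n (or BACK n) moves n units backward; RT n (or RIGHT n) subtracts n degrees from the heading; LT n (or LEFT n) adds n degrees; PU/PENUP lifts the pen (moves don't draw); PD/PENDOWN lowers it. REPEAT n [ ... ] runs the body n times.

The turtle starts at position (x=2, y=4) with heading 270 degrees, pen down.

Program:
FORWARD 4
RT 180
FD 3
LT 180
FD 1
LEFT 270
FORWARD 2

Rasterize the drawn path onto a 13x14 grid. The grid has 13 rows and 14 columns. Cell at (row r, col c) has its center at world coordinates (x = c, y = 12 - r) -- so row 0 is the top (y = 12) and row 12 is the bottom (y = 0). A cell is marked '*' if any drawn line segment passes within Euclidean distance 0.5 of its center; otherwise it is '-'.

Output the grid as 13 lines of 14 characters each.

Answer: --------------
--------------
--------------
--------------
--------------
--------------
--------------
--------------
--*-----------
--*-----------
***-----------
--*-----------
--*-----------

Derivation:
Segment 0: (2,4) -> (2,0)
Segment 1: (2,0) -> (2,3)
Segment 2: (2,3) -> (2,2)
Segment 3: (2,2) -> (-0,2)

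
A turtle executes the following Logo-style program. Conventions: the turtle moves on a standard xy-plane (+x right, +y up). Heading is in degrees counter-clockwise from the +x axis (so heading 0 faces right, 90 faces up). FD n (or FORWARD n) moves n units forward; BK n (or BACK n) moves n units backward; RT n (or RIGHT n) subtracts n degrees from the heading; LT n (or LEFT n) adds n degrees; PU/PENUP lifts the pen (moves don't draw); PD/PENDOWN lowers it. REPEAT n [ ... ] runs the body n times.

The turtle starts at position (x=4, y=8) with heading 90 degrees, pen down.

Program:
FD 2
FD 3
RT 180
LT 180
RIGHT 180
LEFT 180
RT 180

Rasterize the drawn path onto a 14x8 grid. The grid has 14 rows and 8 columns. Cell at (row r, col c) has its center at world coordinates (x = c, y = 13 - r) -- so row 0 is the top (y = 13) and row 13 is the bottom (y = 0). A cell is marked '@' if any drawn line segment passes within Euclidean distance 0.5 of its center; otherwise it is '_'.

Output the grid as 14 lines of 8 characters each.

Segment 0: (4,8) -> (4,10)
Segment 1: (4,10) -> (4,13)

Answer: ____@___
____@___
____@___
____@___
____@___
____@___
________
________
________
________
________
________
________
________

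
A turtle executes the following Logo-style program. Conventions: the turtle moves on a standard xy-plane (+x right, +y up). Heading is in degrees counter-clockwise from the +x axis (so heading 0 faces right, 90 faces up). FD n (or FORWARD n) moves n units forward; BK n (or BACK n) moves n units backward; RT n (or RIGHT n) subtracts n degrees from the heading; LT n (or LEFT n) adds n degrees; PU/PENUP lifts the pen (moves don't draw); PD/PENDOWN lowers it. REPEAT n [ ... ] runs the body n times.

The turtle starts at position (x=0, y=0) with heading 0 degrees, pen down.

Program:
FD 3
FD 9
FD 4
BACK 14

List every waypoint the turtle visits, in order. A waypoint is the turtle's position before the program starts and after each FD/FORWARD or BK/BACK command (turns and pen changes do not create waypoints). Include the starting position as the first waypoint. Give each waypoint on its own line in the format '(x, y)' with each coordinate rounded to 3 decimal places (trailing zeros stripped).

Executing turtle program step by step:
Start: pos=(0,0), heading=0, pen down
FD 3: (0,0) -> (3,0) [heading=0, draw]
FD 9: (3,0) -> (12,0) [heading=0, draw]
FD 4: (12,0) -> (16,0) [heading=0, draw]
BK 14: (16,0) -> (2,0) [heading=0, draw]
Final: pos=(2,0), heading=0, 4 segment(s) drawn
Waypoints (5 total):
(0, 0)
(3, 0)
(12, 0)
(16, 0)
(2, 0)

Answer: (0, 0)
(3, 0)
(12, 0)
(16, 0)
(2, 0)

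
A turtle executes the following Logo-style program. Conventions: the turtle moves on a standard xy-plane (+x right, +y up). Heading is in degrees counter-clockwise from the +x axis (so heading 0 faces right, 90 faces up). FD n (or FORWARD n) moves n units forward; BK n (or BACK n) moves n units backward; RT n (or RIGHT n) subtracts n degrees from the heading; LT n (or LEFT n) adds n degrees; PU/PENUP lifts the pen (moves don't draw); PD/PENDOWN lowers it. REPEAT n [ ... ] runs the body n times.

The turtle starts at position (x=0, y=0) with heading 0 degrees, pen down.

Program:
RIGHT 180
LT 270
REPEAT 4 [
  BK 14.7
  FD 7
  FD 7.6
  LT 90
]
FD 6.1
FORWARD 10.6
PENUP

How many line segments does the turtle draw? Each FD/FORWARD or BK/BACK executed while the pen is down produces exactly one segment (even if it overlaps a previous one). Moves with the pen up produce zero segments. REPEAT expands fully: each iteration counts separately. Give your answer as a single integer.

Answer: 14

Derivation:
Executing turtle program step by step:
Start: pos=(0,0), heading=0, pen down
RT 180: heading 0 -> 180
LT 270: heading 180 -> 90
REPEAT 4 [
  -- iteration 1/4 --
  BK 14.7: (0,0) -> (0,-14.7) [heading=90, draw]
  FD 7: (0,-14.7) -> (0,-7.7) [heading=90, draw]
  FD 7.6: (0,-7.7) -> (0,-0.1) [heading=90, draw]
  LT 90: heading 90 -> 180
  -- iteration 2/4 --
  BK 14.7: (0,-0.1) -> (14.7,-0.1) [heading=180, draw]
  FD 7: (14.7,-0.1) -> (7.7,-0.1) [heading=180, draw]
  FD 7.6: (7.7,-0.1) -> (0.1,-0.1) [heading=180, draw]
  LT 90: heading 180 -> 270
  -- iteration 3/4 --
  BK 14.7: (0.1,-0.1) -> (0.1,14.6) [heading=270, draw]
  FD 7: (0.1,14.6) -> (0.1,7.6) [heading=270, draw]
  FD 7.6: (0.1,7.6) -> (0.1,0) [heading=270, draw]
  LT 90: heading 270 -> 0
  -- iteration 4/4 --
  BK 14.7: (0.1,0) -> (-14.6,0) [heading=0, draw]
  FD 7: (-14.6,0) -> (-7.6,0) [heading=0, draw]
  FD 7.6: (-7.6,0) -> (0,0) [heading=0, draw]
  LT 90: heading 0 -> 90
]
FD 6.1: (0,0) -> (0,6.1) [heading=90, draw]
FD 10.6: (0,6.1) -> (0,16.7) [heading=90, draw]
PU: pen up
Final: pos=(0,16.7), heading=90, 14 segment(s) drawn
Segments drawn: 14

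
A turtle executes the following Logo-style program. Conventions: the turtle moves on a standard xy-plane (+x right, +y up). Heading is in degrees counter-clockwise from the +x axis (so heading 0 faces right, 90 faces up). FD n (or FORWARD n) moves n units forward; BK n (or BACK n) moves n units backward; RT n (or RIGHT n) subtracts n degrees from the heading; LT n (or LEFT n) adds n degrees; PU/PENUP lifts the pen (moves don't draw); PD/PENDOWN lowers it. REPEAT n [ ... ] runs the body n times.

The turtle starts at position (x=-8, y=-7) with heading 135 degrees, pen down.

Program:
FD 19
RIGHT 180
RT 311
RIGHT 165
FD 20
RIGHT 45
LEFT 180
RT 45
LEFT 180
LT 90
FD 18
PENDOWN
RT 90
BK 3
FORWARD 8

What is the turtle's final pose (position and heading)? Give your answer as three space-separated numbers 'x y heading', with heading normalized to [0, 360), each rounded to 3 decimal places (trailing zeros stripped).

Answer: -58.993 -1.209 109

Derivation:
Executing turtle program step by step:
Start: pos=(-8,-7), heading=135, pen down
FD 19: (-8,-7) -> (-21.435,6.435) [heading=135, draw]
RT 180: heading 135 -> 315
RT 311: heading 315 -> 4
RT 165: heading 4 -> 199
FD 20: (-21.435,6.435) -> (-40.345,-0.076) [heading=199, draw]
RT 45: heading 199 -> 154
LT 180: heading 154 -> 334
RT 45: heading 334 -> 289
LT 180: heading 289 -> 109
LT 90: heading 109 -> 199
FD 18: (-40.345,-0.076) -> (-57.365,-5.937) [heading=199, draw]
PD: pen down
RT 90: heading 199 -> 109
BK 3: (-57.365,-5.937) -> (-56.388,-8.773) [heading=109, draw]
FD 8: (-56.388,-8.773) -> (-58.993,-1.209) [heading=109, draw]
Final: pos=(-58.993,-1.209), heading=109, 5 segment(s) drawn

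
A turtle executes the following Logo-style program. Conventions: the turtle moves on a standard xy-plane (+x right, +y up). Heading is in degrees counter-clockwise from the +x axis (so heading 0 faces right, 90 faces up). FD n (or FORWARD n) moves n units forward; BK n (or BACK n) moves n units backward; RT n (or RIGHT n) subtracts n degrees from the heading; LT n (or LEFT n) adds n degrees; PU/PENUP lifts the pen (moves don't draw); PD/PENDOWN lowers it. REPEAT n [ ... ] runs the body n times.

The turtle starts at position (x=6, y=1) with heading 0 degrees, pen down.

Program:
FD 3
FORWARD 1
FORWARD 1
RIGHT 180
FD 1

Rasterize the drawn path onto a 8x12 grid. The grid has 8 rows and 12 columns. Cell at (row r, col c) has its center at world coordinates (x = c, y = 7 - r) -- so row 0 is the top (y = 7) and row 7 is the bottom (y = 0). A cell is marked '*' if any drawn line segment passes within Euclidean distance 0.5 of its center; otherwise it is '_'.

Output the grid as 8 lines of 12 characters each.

Answer: ____________
____________
____________
____________
____________
____________
______******
____________

Derivation:
Segment 0: (6,1) -> (9,1)
Segment 1: (9,1) -> (10,1)
Segment 2: (10,1) -> (11,1)
Segment 3: (11,1) -> (10,1)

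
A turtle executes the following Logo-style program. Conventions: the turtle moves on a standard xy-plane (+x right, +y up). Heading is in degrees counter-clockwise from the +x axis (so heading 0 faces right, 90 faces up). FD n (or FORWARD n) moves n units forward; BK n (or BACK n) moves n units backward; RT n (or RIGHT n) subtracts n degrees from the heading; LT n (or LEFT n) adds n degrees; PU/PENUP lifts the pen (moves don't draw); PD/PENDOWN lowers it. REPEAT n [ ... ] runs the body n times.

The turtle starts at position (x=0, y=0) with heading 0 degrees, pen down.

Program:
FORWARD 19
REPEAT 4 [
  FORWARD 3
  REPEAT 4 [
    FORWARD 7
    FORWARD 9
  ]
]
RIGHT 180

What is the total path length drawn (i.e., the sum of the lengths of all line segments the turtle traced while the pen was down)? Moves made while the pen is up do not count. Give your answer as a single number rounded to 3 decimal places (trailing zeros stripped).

Executing turtle program step by step:
Start: pos=(0,0), heading=0, pen down
FD 19: (0,0) -> (19,0) [heading=0, draw]
REPEAT 4 [
  -- iteration 1/4 --
  FD 3: (19,0) -> (22,0) [heading=0, draw]
  REPEAT 4 [
    -- iteration 1/4 --
    FD 7: (22,0) -> (29,0) [heading=0, draw]
    FD 9: (29,0) -> (38,0) [heading=0, draw]
    -- iteration 2/4 --
    FD 7: (38,0) -> (45,0) [heading=0, draw]
    FD 9: (45,0) -> (54,0) [heading=0, draw]
    -- iteration 3/4 --
    FD 7: (54,0) -> (61,0) [heading=0, draw]
    FD 9: (61,0) -> (70,0) [heading=0, draw]
    -- iteration 4/4 --
    FD 7: (70,0) -> (77,0) [heading=0, draw]
    FD 9: (77,0) -> (86,0) [heading=0, draw]
  ]
  -- iteration 2/4 --
  FD 3: (86,0) -> (89,0) [heading=0, draw]
  REPEAT 4 [
    -- iteration 1/4 --
    FD 7: (89,0) -> (96,0) [heading=0, draw]
    FD 9: (96,0) -> (105,0) [heading=0, draw]
    -- iteration 2/4 --
    FD 7: (105,0) -> (112,0) [heading=0, draw]
    FD 9: (112,0) -> (121,0) [heading=0, draw]
    -- iteration 3/4 --
    FD 7: (121,0) -> (128,0) [heading=0, draw]
    FD 9: (128,0) -> (137,0) [heading=0, draw]
    -- iteration 4/4 --
    FD 7: (137,0) -> (144,0) [heading=0, draw]
    FD 9: (144,0) -> (153,0) [heading=0, draw]
  ]
  -- iteration 3/4 --
  FD 3: (153,0) -> (156,0) [heading=0, draw]
  REPEAT 4 [
    -- iteration 1/4 --
    FD 7: (156,0) -> (163,0) [heading=0, draw]
    FD 9: (163,0) -> (172,0) [heading=0, draw]
    -- iteration 2/4 --
    FD 7: (172,0) -> (179,0) [heading=0, draw]
    FD 9: (179,0) -> (188,0) [heading=0, draw]
    -- iteration 3/4 --
    FD 7: (188,0) -> (195,0) [heading=0, draw]
    FD 9: (195,0) -> (204,0) [heading=0, draw]
    -- iteration 4/4 --
    FD 7: (204,0) -> (211,0) [heading=0, draw]
    FD 9: (211,0) -> (220,0) [heading=0, draw]
  ]
  -- iteration 4/4 --
  FD 3: (220,0) -> (223,0) [heading=0, draw]
  REPEAT 4 [
    -- iteration 1/4 --
    FD 7: (223,0) -> (230,0) [heading=0, draw]
    FD 9: (230,0) -> (239,0) [heading=0, draw]
    -- iteration 2/4 --
    FD 7: (239,0) -> (246,0) [heading=0, draw]
    FD 9: (246,0) -> (255,0) [heading=0, draw]
    -- iteration 3/4 --
    FD 7: (255,0) -> (262,0) [heading=0, draw]
    FD 9: (262,0) -> (271,0) [heading=0, draw]
    -- iteration 4/4 --
    FD 7: (271,0) -> (278,0) [heading=0, draw]
    FD 9: (278,0) -> (287,0) [heading=0, draw]
  ]
]
RT 180: heading 0 -> 180
Final: pos=(287,0), heading=180, 37 segment(s) drawn

Segment lengths:
  seg 1: (0,0) -> (19,0), length = 19
  seg 2: (19,0) -> (22,0), length = 3
  seg 3: (22,0) -> (29,0), length = 7
  seg 4: (29,0) -> (38,0), length = 9
  seg 5: (38,0) -> (45,0), length = 7
  seg 6: (45,0) -> (54,0), length = 9
  seg 7: (54,0) -> (61,0), length = 7
  seg 8: (61,0) -> (70,0), length = 9
  seg 9: (70,0) -> (77,0), length = 7
  seg 10: (77,0) -> (86,0), length = 9
  seg 11: (86,0) -> (89,0), length = 3
  seg 12: (89,0) -> (96,0), length = 7
  seg 13: (96,0) -> (105,0), length = 9
  seg 14: (105,0) -> (112,0), length = 7
  seg 15: (112,0) -> (121,0), length = 9
  seg 16: (121,0) -> (128,0), length = 7
  seg 17: (128,0) -> (137,0), length = 9
  seg 18: (137,0) -> (144,0), length = 7
  seg 19: (144,0) -> (153,0), length = 9
  seg 20: (153,0) -> (156,0), length = 3
  seg 21: (156,0) -> (163,0), length = 7
  seg 22: (163,0) -> (172,0), length = 9
  seg 23: (172,0) -> (179,0), length = 7
  seg 24: (179,0) -> (188,0), length = 9
  seg 25: (188,0) -> (195,0), length = 7
  seg 26: (195,0) -> (204,0), length = 9
  seg 27: (204,0) -> (211,0), length = 7
  seg 28: (211,0) -> (220,0), length = 9
  seg 29: (220,0) -> (223,0), length = 3
  seg 30: (223,0) -> (230,0), length = 7
  seg 31: (230,0) -> (239,0), length = 9
  seg 32: (239,0) -> (246,0), length = 7
  seg 33: (246,0) -> (255,0), length = 9
  seg 34: (255,0) -> (262,0), length = 7
  seg 35: (262,0) -> (271,0), length = 9
  seg 36: (271,0) -> (278,0), length = 7
  seg 37: (278,0) -> (287,0), length = 9
Total = 287

Answer: 287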